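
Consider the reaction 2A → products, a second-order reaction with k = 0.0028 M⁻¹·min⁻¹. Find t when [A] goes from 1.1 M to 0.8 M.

121.8 min

Step 1: For second-order: t = (1/[A] - 1/[A]₀)/k
Step 2: t = (1/0.8 - 1/1.1)/0.0028
Step 3: t = (1.25 - 0.9091)/0.0028
Step 4: t = 0.3409/0.0028 = 121.8 min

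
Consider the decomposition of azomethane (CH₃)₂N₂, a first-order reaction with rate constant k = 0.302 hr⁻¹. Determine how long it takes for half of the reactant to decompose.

2.295 hr

Step 1: For a first-order reaction, t₁/₂ = ln(2)/k
Step 2: t₁/₂ = ln(2)/0.302
Step 3: t₁/₂ = 0.6931/0.302 = 2.295 hr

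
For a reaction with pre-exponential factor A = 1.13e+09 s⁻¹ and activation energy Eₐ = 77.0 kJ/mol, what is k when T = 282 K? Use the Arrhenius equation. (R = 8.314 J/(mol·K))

6.16e-06 s⁻¹

Step 1: Use the Arrhenius equation: k = A × exp(-Eₐ/RT)
Step 2: Convert Eₐ to J/mol: 77.0 kJ/mol = 77000 J/mol
Step 3: Calculate the exponent: -Eₐ/(RT) = -77000/(8.314 × 282) = -32.84215
Step 4: k = 1.13e+09 × exp(-32.84215)
Step 5: k = 1.13e+09 × 5.45551e-15 = 6.1647e-06 s⁻¹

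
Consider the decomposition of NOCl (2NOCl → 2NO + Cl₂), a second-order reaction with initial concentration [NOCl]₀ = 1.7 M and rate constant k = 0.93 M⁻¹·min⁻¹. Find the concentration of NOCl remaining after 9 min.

0.1116 M

Step 1: For a second-order reaction: 1/[NOCl] = 1/[NOCl]₀ + kt
Step 2: 1/[NOCl] = 1/1.7 + 0.93 × 9
Step 3: 1/[NOCl] = 0.5882 + 8.37 = 8.958
Step 4: [NOCl] = 1/8.958 = 0.1116 M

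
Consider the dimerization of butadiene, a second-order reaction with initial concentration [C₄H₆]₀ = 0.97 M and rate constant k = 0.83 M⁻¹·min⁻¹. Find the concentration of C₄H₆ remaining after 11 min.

0.09842 M

Step 1: For a second-order reaction: 1/[C₄H₆] = 1/[C₄H₆]₀ + kt
Step 2: 1/[C₄H₆] = 1/0.97 + 0.83 × 11
Step 3: 1/[C₄H₆] = 1.031 + 9.13 = 10.16
Step 4: [C₄H₆] = 1/10.16 = 0.09842 M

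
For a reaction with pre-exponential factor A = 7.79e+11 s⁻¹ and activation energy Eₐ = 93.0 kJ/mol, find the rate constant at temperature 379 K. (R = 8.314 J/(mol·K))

1.18e-01 s⁻¹

Step 1: Use the Arrhenius equation: k = A × exp(-Eₐ/RT)
Step 2: Convert Eₐ to J/mol: 93.0 kJ/mol = 93000 J/mol
Step 3: Calculate the exponent: -Eₐ/(RT) = -93000/(8.314 × 379) = -29.51438
Step 4: k = 7.79e+11 × exp(-29.51438)
Step 5: k = 7.79e+11 × 1.52078e-13 = 1.1847e-01 s⁻¹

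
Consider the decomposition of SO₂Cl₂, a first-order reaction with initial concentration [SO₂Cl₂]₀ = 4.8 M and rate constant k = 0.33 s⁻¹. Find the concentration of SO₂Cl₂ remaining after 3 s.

1.784 M

Step 1: For a first-order reaction: [SO₂Cl₂] = [SO₂Cl₂]₀ × e^(-kt)
Step 2: [SO₂Cl₂] = 4.8 × e^(-0.33 × 3)
Step 3: [SO₂Cl₂] = 4.8 × e^(-0.99)
Step 4: [SO₂Cl₂] = 4.8 × 0.371577 = 1.784 M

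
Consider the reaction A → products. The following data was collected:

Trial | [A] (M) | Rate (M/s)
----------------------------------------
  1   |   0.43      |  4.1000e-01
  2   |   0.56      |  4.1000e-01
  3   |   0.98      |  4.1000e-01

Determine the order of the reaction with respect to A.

zeroth order (0)

Step 1: Compare trials - when concentration changes, rate stays constant.
Step 2: rate₂/rate₁ = 4.1000e-01/4.1000e-01 = 1
Step 3: [A]₂/[A]₁ = 0.56/0.43 = 1.302
Step 4: Since rate ratio ≈ (conc ratio)^0, the reaction is zeroth order.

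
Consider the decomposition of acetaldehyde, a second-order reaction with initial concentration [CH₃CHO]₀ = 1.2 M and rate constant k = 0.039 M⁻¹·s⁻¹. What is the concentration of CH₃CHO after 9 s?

0.8444 M

Step 1: For a second-order reaction: 1/[CH₃CHO] = 1/[CH₃CHO]₀ + kt
Step 2: 1/[CH₃CHO] = 1/1.2 + 0.039 × 9
Step 3: 1/[CH₃CHO] = 0.8333 + 0.351 = 1.184
Step 4: [CH₃CHO] = 1/1.184 = 0.8444 M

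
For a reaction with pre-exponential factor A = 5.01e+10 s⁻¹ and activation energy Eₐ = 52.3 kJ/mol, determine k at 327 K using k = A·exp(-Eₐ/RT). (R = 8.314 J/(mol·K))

2.21e+02 s⁻¹

Step 1: Use the Arrhenius equation: k = A × exp(-Eₐ/RT)
Step 2: Convert Eₐ to J/mol: 52.3 kJ/mol = 52300 J/mol
Step 3: Calculate the exponent: -Eₐ/(RT) = -52300/(8.314 × 327) = -19.23729
Step 4: k = 5.01e+10 × exp(-19.23729)
Step 5: k = 5.01e+10 × 4.41928e-09 = 2.2141e+02 s⁻¹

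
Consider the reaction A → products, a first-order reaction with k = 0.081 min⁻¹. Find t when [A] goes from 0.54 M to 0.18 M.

13.56 min

Step 1: For first-order: t = ln([A]₀/[A])/k
Step 2: t = ln(0.54/0.18)/0.081
Step 3: t = ln(3)/0.081
Step 4: t = 1.099/0.081 = 13.56 min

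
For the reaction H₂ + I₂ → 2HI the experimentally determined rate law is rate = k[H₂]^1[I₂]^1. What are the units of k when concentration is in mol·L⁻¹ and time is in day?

(mol·L⁻¹)⁻¹·day⁻¹

Step 1: Overall order = 1 + 1 = 2.
Step 2: rate has units mol·L⁻¹·day⁻¹; [H₂]^1[I₂]^1 has units (mol·L⁻¹)^2.
Step 3: k = rate/([H₂]^1[I₂]^1), so units of k = (mol·L⁻¹)^(1-2)·day⁻¹ = (mol·L⁻¹)⁻¹·day⁻¹.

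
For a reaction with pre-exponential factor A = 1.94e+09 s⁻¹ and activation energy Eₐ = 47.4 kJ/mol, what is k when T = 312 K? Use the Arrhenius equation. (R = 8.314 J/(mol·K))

2.25e+01 s⁻¹

Step 1: Use the Arrhenius equation: k = A × exp(-Eₐ/RT)
Step 2: Convert Eₐ to J/mol: 47.4 kJ/mol = 47400 J/mol
Step 3: Calculate the exponent: -Eₐ/(RT) = -47400/(8.314 × 312) = -18.27316
Step 4: k = 1.94e+09 × exp(-18.27316)
Step 5: k = 1.94e+09 × 1.15896e-08 = 2.2484e+01 s⁻¹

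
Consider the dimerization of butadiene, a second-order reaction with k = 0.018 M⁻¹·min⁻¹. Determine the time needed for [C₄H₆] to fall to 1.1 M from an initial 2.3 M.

26.35 min

Step 1: For second-order: t = (1/[C₄H₆] - 1/[C₄H₆]₀)/k
Step 2: t = (1/1.1 - 1/2.3)/0.018
Step 3: t = (0.9091 - 0.4348)/0.018
Step 4: t = 0.4743/0.018 = 26.35 min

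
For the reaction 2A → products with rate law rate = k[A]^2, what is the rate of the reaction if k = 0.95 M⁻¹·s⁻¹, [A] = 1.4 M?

1.862 M/s

Step 1: Identify the rate law: rate = k[A]^2
Step 2: Substitute values: rate = 0.95 × (1.4)^2
Step 3: Calculate: rate = 0.95 × 1.96 = 1.862 M/s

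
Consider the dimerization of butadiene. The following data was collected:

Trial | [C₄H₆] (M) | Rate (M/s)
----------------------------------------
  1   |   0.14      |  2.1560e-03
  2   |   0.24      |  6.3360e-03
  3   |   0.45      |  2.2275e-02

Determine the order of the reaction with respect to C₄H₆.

second order (2)

Step 1: Compare trials to find order n where rate₂/rate₁ = ([C₄H₆]₂/[C₄H₆]₁)^n
Step 2: rate₂/rate₁ = 6.3360e-03/2.1560e-03 = 2.939
Step 3: [C₄H₆]₂/[C₄H₆]₁ = 0.24/0.14 = 1.714
Step 4: n = ln(2.939)/ln(1.714) = 2.00 ≈ 2
Step 5: The reaction is second order in C₄H₆.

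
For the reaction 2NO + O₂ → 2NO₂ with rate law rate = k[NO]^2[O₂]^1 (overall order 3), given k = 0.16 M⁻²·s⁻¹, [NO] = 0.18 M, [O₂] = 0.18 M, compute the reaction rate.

0.0009331 M/s

Step 1: The rate law is rate = k[NO]^2[O₂]^1, overall order = 2+1 = 3
Step 2: Substitute values: rate = 0.16 × (0.18)^2 × (0.18)^1
Step 3: rate = 0.16 × 0.0324 × 0.18 = 0.00093312 M/s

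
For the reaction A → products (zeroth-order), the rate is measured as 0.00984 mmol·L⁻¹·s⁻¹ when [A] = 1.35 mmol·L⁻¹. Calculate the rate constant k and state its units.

0.00984 mmol·L⁻¹·s⁻¹

Step 1: For a zeroth-order reaction, rate = k (independent of concentration).
Step 2: k = rate = 0.00984 mmol·L⁻¹·s⁻¹.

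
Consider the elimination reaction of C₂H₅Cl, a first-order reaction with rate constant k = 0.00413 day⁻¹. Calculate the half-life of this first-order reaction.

167.8 day

Step 1: For a first-order reaction, t₁/₂ = ln(2)/k
Step 2: t₁/₂ = ln(2)/0.00413
Step 3: t₁/₂ = 0.6931/0.00413 = 167.8 day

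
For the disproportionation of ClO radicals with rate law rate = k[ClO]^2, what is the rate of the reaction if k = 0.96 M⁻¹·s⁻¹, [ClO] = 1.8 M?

3.11 M/s

Step 1: Identify the rate law: rate = k[ClO]^2
Step 2: Substitute values: rate = 0.96 × (1.8)^2
Step 3: Calculate: rate = 0.96 × 3.24 = 3.1104 M/s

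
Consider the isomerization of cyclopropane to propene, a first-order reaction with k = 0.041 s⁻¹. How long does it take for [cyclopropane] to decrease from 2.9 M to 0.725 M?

33.81 s

Step 1: For first-order: t = ln([cyclopropane]₀/[cyclopropane])/k
Step 2: t = ln(2.9/0.725)/0.041
Step 3: t = ln(4)/0.041
Step 4: t = 1.386/0.041 = 33.81 s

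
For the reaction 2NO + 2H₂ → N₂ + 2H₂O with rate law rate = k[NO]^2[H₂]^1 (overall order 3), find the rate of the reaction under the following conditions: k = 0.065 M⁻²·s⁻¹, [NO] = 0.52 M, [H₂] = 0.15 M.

0.002636 M/s

Step 1: The rate law is rate = k[NO]^2[H₂]^1, overall order = 2+1 = 3
Step 2: Substitute values: rate = 0.065 × (0.52)^2 × (0.15)^1
Step 3: rate = 0.065 × 0.2704 × 0.15 = 0.0026364 M/s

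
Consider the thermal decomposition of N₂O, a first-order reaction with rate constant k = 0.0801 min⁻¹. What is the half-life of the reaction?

8.654 min

Step 1: For a first-order reaction, t₁/₂ = ln(2)/k
Step 2: t₁/₂ = ln(2)/0.0801
Step 3: t₁/₂ = 0.6931/0.0801 = 8.654 min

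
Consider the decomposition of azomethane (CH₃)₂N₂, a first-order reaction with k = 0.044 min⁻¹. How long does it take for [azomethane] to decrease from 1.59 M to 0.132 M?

56.56 min

Step 1: For first-order: t = ln([azomethane]₀/[azomethane])/k
Step 2: t = ln(1.59/0.132)/0.044
Step 3: t = ln(12.05)/0.044
Step 4: t = 2.489/0.044 = 56.56 min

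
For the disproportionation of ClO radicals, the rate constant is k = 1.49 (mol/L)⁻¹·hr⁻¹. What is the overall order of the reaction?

second order (2)

Step 1: The units of k for an nth-order reaction are (concentration)^(1-n)·(time)⁻¹.
Step 2: Here k has units (mol/L)⁻¹·hr⁻¹, so the concentration exponent is -1.
Step 3: 1 - n = -1 ⇒ n = 2. The reaction is second order.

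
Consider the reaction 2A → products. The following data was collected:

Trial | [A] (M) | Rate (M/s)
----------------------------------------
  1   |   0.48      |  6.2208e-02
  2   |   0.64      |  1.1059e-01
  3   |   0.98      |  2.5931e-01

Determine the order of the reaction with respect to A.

second order (2)

Step 1: Compare trials to find order n where rate₂/rate₁ = ([A]₂/[A]₁)^n
Step 2: rate₂/rate₁ = 1.1059e-01/6.2208e-02 = 1.778
Step 3: [A]₂/[A]₁ = 0.64/0.48 = 1.333
Step 4: n = ln(1.778)/ln(1.333) = 2.00 ≈ 2
Step 5: The reaction is second order in A.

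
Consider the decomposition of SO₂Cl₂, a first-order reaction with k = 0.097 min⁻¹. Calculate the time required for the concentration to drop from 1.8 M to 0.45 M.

14.29 min

Step 1: For first-order: t = ln([SO₂Cl₂]₀/[SO₂Cl₂])/k
Step 2: t = ln(1.8/0.45)/0.097
Step 3: t = ln(4)/0.097
Step 4: t = 1.386/0.097 = 14.29 min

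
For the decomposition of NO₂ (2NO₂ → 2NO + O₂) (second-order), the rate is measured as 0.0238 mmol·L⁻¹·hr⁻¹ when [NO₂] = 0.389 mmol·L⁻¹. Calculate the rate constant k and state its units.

0.1573 (mmol·L⁻¹)⁻¹·hr⁻¹

Step 1: rate = k[NO₂]^2, so k = rate / [NO₂]^2.
Step 2: k = 0.0238 / (0.389)^2 = 0.0238 / 0.1513.
Step 3: k = 0.1573 (mmol·L⁻¹)⁻¹·hr⁻¹.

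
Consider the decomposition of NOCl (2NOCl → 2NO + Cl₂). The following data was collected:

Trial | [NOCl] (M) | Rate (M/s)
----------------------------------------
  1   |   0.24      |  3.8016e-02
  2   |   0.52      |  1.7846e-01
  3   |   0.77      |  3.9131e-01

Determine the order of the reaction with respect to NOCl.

second order (2)

Step 1: Compare trials to find order n where rate₂/rate₁ = ([NOCl]₂/[NOCl]₁)^n
Step 2: rate₂/rate₁ = 1.7846e-01/3.8016e-02 = 4.694
Step 3: [NOCl]₂/[NOCl]₁ = 0.52/0.24 = 2.167
Step 4: n = ln(4.694)/ln(2.167) = 2.00 ≈ 2
Step 5: The reaction is second order in NOCl.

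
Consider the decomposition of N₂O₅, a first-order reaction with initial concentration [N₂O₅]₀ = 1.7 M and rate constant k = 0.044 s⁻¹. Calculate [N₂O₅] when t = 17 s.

0.8046 M

Step 1: For a first-order reaction: [N₂O₅] = [N₂O₅]₀ × e^(-kt)
Step 2: [N₂O₅] = 1.7 × e^(-0.044 × 17)
Step 3: [N₂O₅] = 1.7 × e^(-0.748)
Step 4: [N₂O₅] = 1.7 × 0.473312 = 0.8046 M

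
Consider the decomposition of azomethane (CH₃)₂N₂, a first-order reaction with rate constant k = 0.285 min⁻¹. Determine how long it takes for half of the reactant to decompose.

2.432 min

Step 1: For a first-order reaction, t₁/₂ = ln(2)/k
Step 2: t₁/₂ = ln(2)/0.285
Step 3: t₁/₂ = 0.6931/0.285 = 2.432 min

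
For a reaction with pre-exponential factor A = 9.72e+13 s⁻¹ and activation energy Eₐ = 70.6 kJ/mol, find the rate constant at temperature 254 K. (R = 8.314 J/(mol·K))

2.94e-01 s⁻¹

Step 1: Use the Arrhenius equation: k = A × exp(-Eₐ/RT)
Step 2: Convert Eₐ to J/mol: 70.6 kJ/mol = 70600 J/mol
Step 3: Calculate the exponent: -Eₐ/(RT) = -70600/(8.314 × 254) = -33.43189
Step 4: k = 9.72e+13 × exp(-33.43189)
Step 5: k = 9.72e+13 × 3.02493e-15 = 2.9402e-01 s⁻¹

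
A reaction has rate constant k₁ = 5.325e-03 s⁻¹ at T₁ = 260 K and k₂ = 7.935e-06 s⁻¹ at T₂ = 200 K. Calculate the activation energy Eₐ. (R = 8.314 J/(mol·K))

46.9 kJ/mol

Step 1: Use the two-temperature Arrhenius form: ln(k₂/k₁) = -Eₐ/R × (1/T₂ - 1/T₁)
Step 2: ln(k₂/k₁) = ln(7.935e-06/5.325e-03) = ln(0.00149014) = -6.50888
Step 3: 1/T₂ - 1/T₁ = 1/200 - 1/260 = 1.153846e-03 K⁻¹
Step 4: Eₐ = -R × ln(k₂/k₁) / (1/T₂ - 1/T₁) = -8.314 × -6.50888 / 1.153846e-03
Step 5: Eₐ = 4.6900e+04 J/mol = 46.9 kJ/mol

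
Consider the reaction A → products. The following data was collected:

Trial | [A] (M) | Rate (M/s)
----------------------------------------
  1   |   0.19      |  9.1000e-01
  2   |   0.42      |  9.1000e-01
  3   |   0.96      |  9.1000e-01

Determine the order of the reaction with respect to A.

zeroth order (0)

Step 1: Compare trials - when concentration changes, rate stays constant.
Step 2: rate₂/rate₁ = 9.1000e-01/9.1000e-01 = 1
Step 3: [A]₂/[A]₁ = 0.42/0.19 = 2.211
Step 4: Since rate ratio ≈ (conc ratio)^0, the reaction is zeroth order.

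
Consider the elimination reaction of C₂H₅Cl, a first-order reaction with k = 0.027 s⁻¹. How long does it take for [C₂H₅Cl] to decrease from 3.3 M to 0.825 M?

51.34 s

Step 1: For first-order: t = ln([C₂H₅Cl]₀/[C₂H₅Cl])/k
Step 2: t = ln(3.3/0.825)/0.027
Step 3: t = ln(4)/0.027
Step 4: t = 1.386/0.027 = 51.34 s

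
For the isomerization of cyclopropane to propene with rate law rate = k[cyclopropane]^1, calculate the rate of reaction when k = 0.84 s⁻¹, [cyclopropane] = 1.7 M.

1.428 M/s

Step 1: Identify the rate law: rate = k[cyclopropane]^1
Step 2: Substitute values: rate = 0.84 × (1.7)^1
Step 3: Calculate: rate = 0.84 × 1.7 = 1.428 M/s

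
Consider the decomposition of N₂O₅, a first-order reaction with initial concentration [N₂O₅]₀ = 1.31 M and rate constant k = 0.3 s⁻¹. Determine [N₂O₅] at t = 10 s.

0.06522 M

Step 1: For a first-order reaction: [N₂O₅] = [N₂O₅]₀ × e^(-kt)
Step 2: [N₂O₅] = 1.31 × e^(-0.3 × 10)
Step 3: [N₂O₅] = 1.31 × e^(-3)
Step 4: [N₂O₅] = 1.31 × 0.0497871 = 0.06522 M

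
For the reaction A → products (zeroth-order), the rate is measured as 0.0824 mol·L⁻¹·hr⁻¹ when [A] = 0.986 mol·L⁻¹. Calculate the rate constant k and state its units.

0.0824 mol·L⁻¹·hr⁻¹

Step 1: For a zeroth-order reaction, rate = k (independent of concentration).
Step 2: k = rate = 0.0824 mol·L⁻¹·hr⁻¹.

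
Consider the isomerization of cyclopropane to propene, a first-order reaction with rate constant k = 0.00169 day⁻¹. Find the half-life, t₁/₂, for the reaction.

410.1 day

Step 1: For a first-order reaction, t₁/₂ = ln(2)/k
Step 2: t₁/₂ = ln(2)/0.00169
Step 3: t₁/₂ = 0.6931/0.00169 = 410.1 day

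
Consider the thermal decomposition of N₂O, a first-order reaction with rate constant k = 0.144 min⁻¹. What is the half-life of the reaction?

4.814 min

Step 1: For a first-order reaction, t₁/₂ = ln(2)/k
Step 2: t₁/₂ = ln(2)/0.144
Step 3: t₁/₂ = 0.6931/0.144 = 4.814 min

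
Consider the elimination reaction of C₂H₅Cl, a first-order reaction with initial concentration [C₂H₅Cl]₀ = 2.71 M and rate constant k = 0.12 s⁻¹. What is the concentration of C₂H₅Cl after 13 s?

0.5695 M

Step 1: For a first-order reaction: [C₂H₅Cl] = [C₂H₅Cl]₀ × e^(-kt)
Step 2: [C₂H₅Cl] = 2.71 × e^(-0.12 × 13)
Step 3: [C₂H₅Cl] = 2.71 × e^(-1.56)
Step 4: [C₂H₅Cl] = 2.71 × 0.210136 = 0.5695 M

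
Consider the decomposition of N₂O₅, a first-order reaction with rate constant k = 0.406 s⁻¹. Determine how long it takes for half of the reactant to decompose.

1.707 s

Step 1: For a first-order reaction, t₁/₂ = ln(2)/k
Step 2: t₁/₂ = ln(2)/0.406
Step 3: t₁/₂ = 0.6931/0.406 = 1.707 s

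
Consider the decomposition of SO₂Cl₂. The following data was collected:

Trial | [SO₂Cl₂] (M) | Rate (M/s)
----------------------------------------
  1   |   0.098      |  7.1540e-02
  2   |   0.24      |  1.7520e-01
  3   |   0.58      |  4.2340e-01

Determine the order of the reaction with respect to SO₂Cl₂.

first order (1)

Step 1: Compare trials to find order n where rate₂/rate₁ = ([SO₂Cl₂]₂/[SO₂Cl₂]₁)^n
Step 2: rate₂/rate₁ = 1.7520e-01/7.1540e-02 = 2.449
Step 3: [SO₂Cl₂]₂/[SO₂Cl₂]₁ = 0.24/0.098 = 2.449
Step 4: n = ln(2.449)/ln(2.449) = 1.00 ≈ 1
Step 5: The reaction is first order in SO₂Cl₂.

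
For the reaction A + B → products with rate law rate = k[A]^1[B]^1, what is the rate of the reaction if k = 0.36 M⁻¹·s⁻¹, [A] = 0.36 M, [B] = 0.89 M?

0.1153 M/s

Step 1: The rate law is rate = k[A]^1[B]^1
Step 2: Substitute: rate = 0.36 × (0.36)^1 × (0.89)^1
Step 3: rate = 0.36 × 0.36 × 0.89 = 0.115344 M/s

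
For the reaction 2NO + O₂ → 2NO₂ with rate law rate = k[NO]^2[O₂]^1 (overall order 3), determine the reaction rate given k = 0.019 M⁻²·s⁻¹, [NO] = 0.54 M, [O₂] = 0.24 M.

0.00133 M/s

Step 1: The rate law is rate = k[NO]^2[O₂]^1, overall order = 2+1 = 3
Step 2: Substitute values: rate = 0.019 × (0.54)^2 × (0.24)^1
Step 3: rate = 0.019 × 0.2916 × 0.24 = 0.0013297 M/s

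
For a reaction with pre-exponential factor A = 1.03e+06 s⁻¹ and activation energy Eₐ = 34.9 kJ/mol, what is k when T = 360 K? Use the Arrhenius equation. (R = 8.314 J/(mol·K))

8.89e+00 s⁻¹

Step 1: Use the Arrhenius equation: k = A × exp(-Eₐ/RT)
Step 2: Convert Eₐ to J/mol: 34.9 kJ/mol = 34900 J/mol
Step 3: Calculate the exponent: -Eₐ/(RT) = -34900/(8.314 × 360) = -11.66039
Step 4: k = 1.03e+06 × exp(-11.66039)
Step 5: k = 1.03e+06 × 8.62893e-06 = 8.8878e+00 s⁻¹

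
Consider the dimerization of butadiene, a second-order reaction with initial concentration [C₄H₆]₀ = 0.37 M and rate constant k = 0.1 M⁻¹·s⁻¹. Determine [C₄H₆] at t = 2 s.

0.3445 M

Step 1: For a second-order reaction: 1/[C₄H₆] = 1/[C₄H₆]₀ + kt
Step 2: 1/[C₄H₆] = 1/0.37 + 0.1 × 2
Step 3: 1/[C₄H₆] = 2.703 + 0.2 = 2.903
Step 4: [C₄H₆] = 1/2.903 = 0.3445 M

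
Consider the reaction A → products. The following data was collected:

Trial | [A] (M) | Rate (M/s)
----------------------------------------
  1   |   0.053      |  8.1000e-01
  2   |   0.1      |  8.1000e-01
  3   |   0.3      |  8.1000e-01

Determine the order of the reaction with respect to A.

zeroth order (0)

Step 1: Compare trials - when concentration changes, rate stays constant.
Step 2: rate₂/rate₁ = 8.1000e-01/8.1000e-01 = 1
Step 3: [A]₂/[A]₁ = 0.1/0.053 = 1.887
Step 4: Since rate ratio ≈ (conc ratio)^0, the reaction is zeroth order.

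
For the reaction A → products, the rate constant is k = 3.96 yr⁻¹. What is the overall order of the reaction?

first order (1)

Step 1: The units of k for an nth-order reaction are (concentration)^(1-n)·(time)⁻¹.
Step 2: Here k has units yr⁻¹, so the concentration exponent is 0.
Step 3: 1 - n = 0 ⇒ n = 1. The reaction is first order.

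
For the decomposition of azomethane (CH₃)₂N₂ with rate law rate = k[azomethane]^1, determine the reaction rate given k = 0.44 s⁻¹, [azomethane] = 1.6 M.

0.704 M/s

Step 1: Identify the rate law: rate = k[azomethane]^1
Step 2: Substitute values: rate = 0.44 × (1.6)^1
Step 3: Calculate: rate = 0.44 × 1.6 = 0.704 M/s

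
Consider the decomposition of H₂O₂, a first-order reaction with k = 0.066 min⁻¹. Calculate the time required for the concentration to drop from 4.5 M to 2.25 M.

10.5 min

Step 1: For first-order: t = ln([H₂O₂]₀/[H₂O₂])/k
Step 2: t = ln(4.5/2.25)/0.066
Step 3: t = ln(2)/0.066
Step 4: t = 0.6931/0.066 = 10.5 min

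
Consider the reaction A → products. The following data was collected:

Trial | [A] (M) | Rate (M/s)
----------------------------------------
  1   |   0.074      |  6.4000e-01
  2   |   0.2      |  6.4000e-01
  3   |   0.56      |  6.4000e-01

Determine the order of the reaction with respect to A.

zeroth order (0)

Step 1: Compare trials - when concentration changes, rate stays constant.
Step 2: rate₂/rate₁ = 6.4000e-01/6.4000e-01 = 1
Step 3: [A]₂/[A]₁ = 0.2/0.074 = 2.703
Step 4: Since rate ratio ≈ (conc ratio)^0, the reaction is zeroth order.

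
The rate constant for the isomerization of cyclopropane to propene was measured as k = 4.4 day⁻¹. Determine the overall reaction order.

first order (1)

Step 1: The units of k for an nth-order reaction are (concentration)^(1-n)·(time)⁻¹.
Step 2: Here k has units day⁻¹, so the concentration exponent is 0.
Step 3: 1 - n = 0 ⇒ n = 1. The reaction is first order.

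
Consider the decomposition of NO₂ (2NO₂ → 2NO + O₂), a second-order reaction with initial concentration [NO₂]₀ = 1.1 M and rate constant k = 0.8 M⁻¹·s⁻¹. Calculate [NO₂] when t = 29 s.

0.04148 M

Step 1: For a second-order reaction: 1/[NO₂] = 1/[NO₂]₀ + kt
Step 2: 1/[NO₂] = 1/1.1 + 0.8 × 29
Step 3: 1/[NO₂] = 0.9091 + 23.2 = 24.11
Step 4: [NO₂] = 1/24.11 = 0.04148 M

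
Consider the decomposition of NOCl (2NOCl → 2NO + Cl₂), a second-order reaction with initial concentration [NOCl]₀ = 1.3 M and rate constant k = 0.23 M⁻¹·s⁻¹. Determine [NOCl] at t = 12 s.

0.2833 M

Step 1: For a second-order reaction: 1/[NOCl] = 1/[NOCl]₀ + kt
Step 2: 1/[NOCl] = 1/1.3 + 0.23 × 12
Step 3: 1/[NOCl] = 0.7692 + 2.76 = 3.529
Step 4: [NOCl] = 1/3.529 = 0.2833 M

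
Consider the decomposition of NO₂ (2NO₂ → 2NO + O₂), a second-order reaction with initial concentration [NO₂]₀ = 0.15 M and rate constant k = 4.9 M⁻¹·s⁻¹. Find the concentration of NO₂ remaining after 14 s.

0.01329 M

Step 1: For a second-order reaction: 1/[NO₂] = 1/[NO₂]₀ + kt
Step 2: 1/[NO₂] = 1/0.15 + 4.9 × 14
Step 3: 1/[NO₂] = 6.667 + 68.6 = 75.27
Step 4: [NO₂] = 1/75.27 = 0.01329 M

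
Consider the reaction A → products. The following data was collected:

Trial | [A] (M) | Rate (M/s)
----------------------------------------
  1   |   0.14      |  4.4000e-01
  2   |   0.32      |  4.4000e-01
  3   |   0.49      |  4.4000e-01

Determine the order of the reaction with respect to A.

zeroth order (0)

Step 1: Compare trials - when concentration changes, rate stays constant.
Step 2: rate₂/rate₁ = 4.4000e-01/4.4000e-01 = 1
Step 3: [A]₂/[A]₁ = 0.32/0.14 = 2.286
Step 4: Since rate ratio ≈ (conc ratio)^0, the reaction is zeroth order.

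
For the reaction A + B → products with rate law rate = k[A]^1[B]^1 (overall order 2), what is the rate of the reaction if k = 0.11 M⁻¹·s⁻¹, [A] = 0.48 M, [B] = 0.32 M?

0.0169 M/s

Step 1: The rate law is rate = k[A]^1[B]^1, overall order = 1+1 = 2
Step 2: Substitute values: rate = 0.11 × (0.48)^1 × (0.32)^1
Step 3: rate = 0.11 × 0.48 × 0.32 = 0.016896 M/s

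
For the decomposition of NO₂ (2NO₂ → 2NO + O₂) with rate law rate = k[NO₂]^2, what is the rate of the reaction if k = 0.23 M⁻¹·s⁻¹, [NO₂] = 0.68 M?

0.1064 M/s

Step 1: Identify the rate law: rate = k[NO₂]^2
Step 2: Substitute values: rate = 0.23 × (0.68)^2
Step 3: Calculate: rate = 0.23 × 0.4624 = 0.106352 M/s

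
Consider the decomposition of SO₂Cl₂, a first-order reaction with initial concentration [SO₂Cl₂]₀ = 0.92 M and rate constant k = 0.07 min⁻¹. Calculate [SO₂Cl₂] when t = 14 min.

0.3453 M

Step 1: For a first-order reaction: [SO₂Cl₂] = [SO₂Cl₂]₀ × e^(-kt)
Step 2: [SO₂Cl₂] = 0.92 × e^(-0.07 × 14)
Step 3: [SO₂Cl₂] = 0.92 × e^(-0.98)
Step 4: [SO₂Cl₂] = 0.92 × 0.375311 = 0.3453 M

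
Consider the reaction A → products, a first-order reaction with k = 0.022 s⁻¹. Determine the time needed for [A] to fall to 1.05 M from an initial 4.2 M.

63.01 s

Step 1: For first-order: t = ln([A]₀/[A])/k
Step 2: t = ln(4.2/1.05)/0.022
Step 3: t = ln(4)/0.022
Step 4: t = 1.386/0.022 = 63.01 s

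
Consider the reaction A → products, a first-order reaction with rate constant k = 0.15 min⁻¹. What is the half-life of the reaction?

4.621 min

Step 1: For a first-order reaction, t₁/₂ = ln(2)/k
Step 2: t₁/₂ = ln(2)/0.15
Step 3: t₁/₂ = 0.6931/0.15 = 4.621 min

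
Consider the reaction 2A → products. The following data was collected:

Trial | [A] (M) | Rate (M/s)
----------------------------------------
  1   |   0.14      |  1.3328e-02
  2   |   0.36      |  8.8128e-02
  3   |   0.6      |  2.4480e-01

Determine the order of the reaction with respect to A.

second order (2)

Step 1: Compare trials to find order n where rate₂/rate₁ = ([A]₂/[A]₁)^n
Step 2: rate₂/rate₁ = 8.8128e-02/1.3328e-02 = 6.612
Step 3: [A]₂/[A]₁ = 0.36/0.14 = 2.571
Step 4: n = ln(6.612)/ln(2.571) = 2.00 ≈ 2
Step 5: The reaction is second order in A.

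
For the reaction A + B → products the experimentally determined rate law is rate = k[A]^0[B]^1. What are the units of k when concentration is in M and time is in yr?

yr⁻¹

Step 1: Overall order = 0 + 1 = 1.
Step 2: rate has units M·yr⁻¹; [A]^0[B]^1 has units M^1.
Step 3: k = rate/([A]^0[B]^1), so units of k = M^(1-1)·yr⁻¹ = yr⁻¹.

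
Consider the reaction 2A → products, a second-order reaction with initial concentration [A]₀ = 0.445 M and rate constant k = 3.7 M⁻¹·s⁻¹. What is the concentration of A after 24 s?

0.01098 M

Step 1: For a second-order reaction: 1/[A] = 1/[A]₀ + kt
Step 2: 1/[A] = 1/0.445 + 3.7 × 24
Step 3: 1/[A] = 2.247 + 88.8 = 91.05
Step 4: [A] = 1/91.05 = 0.01098 M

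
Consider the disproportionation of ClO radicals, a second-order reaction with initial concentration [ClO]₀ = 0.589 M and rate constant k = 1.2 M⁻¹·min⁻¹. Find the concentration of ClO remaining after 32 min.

0.02494 M

Step 1: For a second-order reaction: 1/[ClO] = 1/[ClO]₀ + kt
Step 2: 1/[ClO] = 1/0.589 + 1.2 × 32
Step 3: 1/[ClO] = 1.698 + 38.4 = 40.1
Step 4: [ClO] = 1/40.1 = 0.02494 M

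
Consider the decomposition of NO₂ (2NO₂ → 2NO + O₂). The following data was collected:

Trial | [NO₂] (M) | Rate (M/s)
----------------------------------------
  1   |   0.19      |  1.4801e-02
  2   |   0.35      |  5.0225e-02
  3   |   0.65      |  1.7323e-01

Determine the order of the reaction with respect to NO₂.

second order (2)

Step 1: Compare trials to find order n where rate₂/rate₁ = ([NO₂]₂/[NO₂]₁)^n
Step 2: rate₂/rate₁ = 5.0225e-02/1.4801e-02 = 3.393
Step 3: [NO₂]₂/[NO₂]₁ = 0.35/0.19 = 1.842
Step 4: n = ln(3.393)/ln(1.842) = 2.00 ≈ 2
Step 5: The reaction is second order in NO₂.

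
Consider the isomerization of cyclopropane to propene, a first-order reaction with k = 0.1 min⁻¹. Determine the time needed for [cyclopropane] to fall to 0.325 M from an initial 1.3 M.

13.86 min

Step 1: For first-order: t = ln([cyclopropane]₀/[cyclopropane])/k
Step 2: t = ln(1.3/0.325)/0.1
Step 3: t = ln(4)/0.1
Step 4: t = 1.386/0.1 = 13.86 min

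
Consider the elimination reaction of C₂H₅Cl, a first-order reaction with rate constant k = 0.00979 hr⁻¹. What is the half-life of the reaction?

70.8 hr

Step 1: For a first-order reaction, t₁/₂ = ln(2)/k
Step 2: t₁/₂ = ln(2)/0.00979
Step 3: t₁/₂ = 0.6931/0.00979 = 70.8 hr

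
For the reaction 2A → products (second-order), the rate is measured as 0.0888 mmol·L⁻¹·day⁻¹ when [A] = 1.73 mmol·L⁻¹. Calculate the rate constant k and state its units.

0.02967 (mmol·L⁻¹)⁻¹·day⁻¹

Step 1: rate = k[A]^2, so k = rate / [A]^2.
Step 2: k = 0.0888 / (1.73)^2 = 0.0888 / 2.993.
Step 3: k = 0.02967 (mmol·L⁻¹)⁻¹·day⁻¹.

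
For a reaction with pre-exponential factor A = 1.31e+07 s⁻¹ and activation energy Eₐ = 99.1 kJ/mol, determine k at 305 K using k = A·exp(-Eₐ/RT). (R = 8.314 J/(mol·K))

1.40e-10 s⁻¹

Step 1: Use the Arrhenius equation: k = A × exp(-Eₐ/RT)
Step 2: Convert Eₐ to J/mol: 99.1 kJ/mol = 99100 J/mol
Step 3: Calculate the exponent: -Eₐ/(RT) = -99100/(8.314 × 305) = -39.08083
Step 4: k = 1.31e+07 × exp(-39.08083)
Step 5: k = 1.31e+07 × 1.06515e-17 = 1.3953e-10 s⁻¹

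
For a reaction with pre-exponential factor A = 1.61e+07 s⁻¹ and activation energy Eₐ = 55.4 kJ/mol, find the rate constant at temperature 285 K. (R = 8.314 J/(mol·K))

1.13e-03 s⁻¹

Step 1: Use the Arrhenius equation: k = A × exp(-Eₐ/RT)
Step 2: Convert Eₐ to J/mol: 55.4 kJ/mol = 55400 J/mol
Step 3: Calculate the exponent: -Eₐ/(RT) = -55400/(8.314 × 285) = -23.38056
Step 4: k = 1.61e+07 × exp(-23.38056)
Step 5: k = 1.61e+07 × 7.01377e-11 = 1.1292e-03 s⁻¹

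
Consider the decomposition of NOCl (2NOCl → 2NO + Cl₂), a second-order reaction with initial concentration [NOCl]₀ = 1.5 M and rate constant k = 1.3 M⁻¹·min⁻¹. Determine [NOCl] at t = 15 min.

0.04959 M

Step 1: For a second-order reaction: 1/[NOCl] = 1/[NOCl]₀ + kt
Step 2: 1/[NOCl] = 1/1.5 + 1.3 × 15
Step 3: 1/[NOCl] = 0.6667 + 19.5 = 20.17
Step 4: [NOCl] = 1/20.17 = 0.04959 M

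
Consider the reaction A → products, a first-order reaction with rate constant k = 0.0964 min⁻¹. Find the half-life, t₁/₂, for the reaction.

7.19 min

Step 1: For a first-order reaction, t₁/₂ = ln(2)/k
Step 2: t₁/₂ = ln(2)/0.0964
Step 3: t₁/₂ = 0.6931/0.0964 = 7.19 min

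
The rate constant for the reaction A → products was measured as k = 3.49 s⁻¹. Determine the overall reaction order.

first order (1)

Step 1: The units of k for an nth-order reaction are (concentration)^(1-n)·(time)⁻¹.
Step 2: Here k has units s⁻¹, so the concentration exponent is 0.
Step 3: 1 - n = 0 ⇒ n = 1. The reaction is first order.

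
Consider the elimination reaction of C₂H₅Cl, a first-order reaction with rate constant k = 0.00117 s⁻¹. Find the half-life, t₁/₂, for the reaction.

592.4 s

Step 1: For a first-order reaction, t₁/₂ = ln(2)/k
Step 2: t₁/₂ = ln(2)/0.00117
Step 3: t₁/₂ = 0.6931/0.00117 = 592.4 s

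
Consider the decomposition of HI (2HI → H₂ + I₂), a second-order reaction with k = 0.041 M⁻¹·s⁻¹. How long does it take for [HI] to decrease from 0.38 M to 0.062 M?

329.2 s

Step 1: For second-order: t = (1/[HI] - 1/[HI]₀)/k
Step 2: t = (1/0.062 - 1/0.38)/0.041
Step 3: t = (16.13 - 2.632)/0.041
Step 4: t = 13.5/0.041 = 329.2 s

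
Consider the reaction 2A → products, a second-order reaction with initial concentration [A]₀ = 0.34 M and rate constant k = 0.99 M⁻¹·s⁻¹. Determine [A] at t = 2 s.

0.2032 M

Step 1: For a second-order reaction: 1/[A] = 1/[A]₀ + kt
Step 2: 1/[A] = 1/0.34 + 0.99 × 2
Step 3: 1/[A] = 2.941 + 1.98 = 4.921
Step 4: [A] = 1/4.921 = 0.2032 M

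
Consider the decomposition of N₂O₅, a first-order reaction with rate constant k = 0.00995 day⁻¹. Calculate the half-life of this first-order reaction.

69.66 day

Step 1: For a first-order reaction, t₁/₂ = ln(2)/k
Step 2: t₁/₂ = ln(2)/0.00995
Step 3: t₁/₂ = 0.6931/0.00995 = 69.66 day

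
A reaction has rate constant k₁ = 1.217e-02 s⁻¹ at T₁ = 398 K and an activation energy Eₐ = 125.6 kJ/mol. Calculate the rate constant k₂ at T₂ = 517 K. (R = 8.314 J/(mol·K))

7.579e+01 s⁻¹

Step 1: Use the two-temperature Arrhenius form: ln(k₂/k₁) = -Eₐ/R × (1/T₂ - 1/T₁)
Step 2: Convert Eₐ to J/mol: 125.6 kJ/mol = 125600 J/mol
Step 3: 1/T₂ - 1/T₁ = 1/517 - 1/398 = -5.783268e-04 K⁻¹
Step 4: ln(k₂/k₁) = -125600/8.314 × -5.783268e-04 = 8.73681
Step 5: k₂ = k₁ × exp(8.73681) = 1.217e-02 × 6.22800e+03 = 7.579e+01 s⁻¹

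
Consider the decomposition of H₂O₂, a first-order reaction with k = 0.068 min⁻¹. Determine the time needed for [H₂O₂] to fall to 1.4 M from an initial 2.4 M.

7.926 min

Step 1: For first-order: t = ln([H₂O₂]₀/[H₂O₂])/k
Step 2: t = ln(2.4/1.4)/0.068
Step 3: t = ln(1.714)/0.068
Step 4: t = 0.539/0.068 = 7.926 min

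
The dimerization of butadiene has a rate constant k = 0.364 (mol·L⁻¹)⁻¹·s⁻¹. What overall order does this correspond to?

second order (2)

Step 1: The units of k for an nth-order reaction are (concentration)^(1-n)·(time)⁻¹.
Step 2: Here k has units (mol·L⁻¹)⁻¹·s⁻¹, so the concentration exponent is -1.
Step 3: 1 - n = -1 ⇒ n = 2. The reaction is second order.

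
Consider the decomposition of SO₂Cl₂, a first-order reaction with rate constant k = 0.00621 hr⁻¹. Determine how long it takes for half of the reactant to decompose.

111.6 hr

Step 1: For a first-order reaction, t₁/₂ = ln(2)/k
Step 2: t₁/₂ = ln(2)/0.00621
Step 3: t₁/₂ = 0.6931/0.00621 = 111.6 hr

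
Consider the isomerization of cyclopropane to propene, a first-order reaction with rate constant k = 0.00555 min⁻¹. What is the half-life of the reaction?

124.9 min

Step 1: For a first-order reaction, t₁/₂ = ln(2)/k
Step 2: t₁/₂ = ln(2)/0.00555
Step 3: t₁/₂ = 0.6931/0.00555 = 124.9 min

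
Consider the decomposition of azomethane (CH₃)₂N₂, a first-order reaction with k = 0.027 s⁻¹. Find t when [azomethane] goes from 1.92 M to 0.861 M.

29.7 s

Step 1: For first-order: t = ln([azomethane]₀/[azomethane])/k
Step 2: t = ln(1.92/0.861)/0.027
Step 3: t = ln(2.23)/0.027
Step 4: t = 0.802/0.027 = 29.7 s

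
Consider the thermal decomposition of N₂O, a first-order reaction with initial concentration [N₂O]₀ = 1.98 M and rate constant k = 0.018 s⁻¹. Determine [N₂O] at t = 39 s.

0.9813 M

Step 1: For a first-order reaction: [N₂O] = [N₂O]₀ × e^(-kt)
Step 2: [N₂O] = 1.98 × e^(-0.018 × 39)
Step 3: [N₂O] = 1.98 × e^(-0.702)
Step 4: [N₂O] = 1.98 × 0.495593 = 0.9813 M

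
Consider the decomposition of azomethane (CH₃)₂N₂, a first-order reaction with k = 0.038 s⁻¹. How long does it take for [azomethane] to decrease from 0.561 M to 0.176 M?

30.51 s

Step 1: For first-order: t = ln([azomethane]₀/[azomethane])/k
Step 2: t = ln(0.561/0.176)/0.038
Step 3: t = ln(3.188)/0.038
Step 4: t = 1.159/0.038 = 30.51 s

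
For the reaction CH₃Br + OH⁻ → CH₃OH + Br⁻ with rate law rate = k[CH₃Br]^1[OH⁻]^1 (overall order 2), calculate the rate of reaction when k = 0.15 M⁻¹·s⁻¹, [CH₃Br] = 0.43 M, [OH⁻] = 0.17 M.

0.01097 M/s

Step 1: The rate law is rate = k[CH₃Br]^1[OH⁻]^1, overall order = 1+1 = 2
Step 2: Substitute values: rate = 0.15 × (0.43)^1 × (0.17)^1
Step 3: rate = 0.15 × 0.43 × 0.17 = 0.010965 M/s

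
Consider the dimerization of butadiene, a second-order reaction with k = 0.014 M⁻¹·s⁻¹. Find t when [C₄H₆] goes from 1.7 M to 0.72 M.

57.19 s

Step 1: For second-order: t = (1/[C₄H₆] - 1/[C₄H₆]₀)/k
Step 2: t = (1/0.72 - 1/1.7)/0.014
Step 3: t = (1.389 - 0.5882)/0.014
Step 4: t = 0.8007/0.014 = 57.19 s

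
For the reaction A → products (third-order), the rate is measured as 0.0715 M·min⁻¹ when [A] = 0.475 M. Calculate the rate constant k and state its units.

0.6672 M⁻²·min⁻¹

Step 1: rate = k[A]^3, so k = rate / [A]^3.
Step 2: k = 0.0715 / (0.475)^3 = 0.0715 / 0.1072.
Step 3: k = 0.6672 M⁻²·min⁻¹.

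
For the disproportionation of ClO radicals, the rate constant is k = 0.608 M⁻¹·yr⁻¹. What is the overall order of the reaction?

second order (2)

Step 1: The units of k for an nth-order reaction are (concentration)^(1-n)·(time)⁻¹.
Step 2: Here k has units M⁻¹·yr⁻¹, so the concentration exponent is -1.
Step 3: 1 - n = -1 ⇒ n = 2. The reaction is second order.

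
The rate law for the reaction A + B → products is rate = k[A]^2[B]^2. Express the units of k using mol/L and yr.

(mol/L)⁻³·yr⁻¹

Step 1: Overall order = 2 + 2 = 4.
Step 2: rate has units mol/L·yr⁻¹; [A]^2[B]^2 has units (mol/L)^4.
Step 3: k = rate/([A]^2[B]^2), so units of k = (mol/L)^(1-4)·yr⁻¹ = (mol/L)⁻³·yr⁻¹.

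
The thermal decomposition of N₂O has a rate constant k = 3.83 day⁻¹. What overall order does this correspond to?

first order (1)

Step 1: The units of k for an nth-order reaction are (concentration)^(1-n)·(time)⁻¹.
Step 2: Here k has units day⁻¹, so the concentration exponent is 0.
Step 3: 1 - n = 0 ⇒ n = 1. The reaction is first order.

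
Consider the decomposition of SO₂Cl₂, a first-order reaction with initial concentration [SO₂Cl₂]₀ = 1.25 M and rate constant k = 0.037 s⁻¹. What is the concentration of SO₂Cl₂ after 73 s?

0.08392 M

Step 1: For a first-order reaction: [SO₂Cl₂] = [SO₂Cl₂]₀ × e^(-kt)
Step 2: [SO₂Cl₂] = 1.25 × e^(-0.037 × 73)
Step 3: [SO₂Cl₂] = 1.25 × e^(-2.701)
Step 4: [SO₂Cl₂] = 1.25 × 0.0671383 = 0.08392 M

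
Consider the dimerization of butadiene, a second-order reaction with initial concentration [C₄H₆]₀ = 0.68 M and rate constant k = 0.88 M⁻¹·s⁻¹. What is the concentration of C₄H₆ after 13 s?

0.07746 M

Step 1: For a second-order reaction: 1/[C₄H₆] = 1/[C₄H₆]₀ + kt
Step 2: 1/[C₄H₆] = 1/0.68 + 0.88 × 13
Step 3: 1/[C₄H₆] = 1.471 + 11.44 = 12.91
Step 4: [C₄H₆] = 1/12.91 = 0.07746 M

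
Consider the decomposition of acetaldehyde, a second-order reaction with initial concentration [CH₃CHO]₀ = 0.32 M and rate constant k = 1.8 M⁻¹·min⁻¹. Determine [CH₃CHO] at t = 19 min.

0.02679 M

Step 1: For a second-order reaction: 1/[CH₃CHO] = 1/[CH₃CHO]₀ + kt
Step 2: 1/[CH₃CHO] = 1/0.32 + 1.8 × 19
Step 3: 1/[CH₃CHO] = 3.125 + 34.2 = 37.33
Step 4: [CH₃CHO] = 1/37.33 = 0.02679 M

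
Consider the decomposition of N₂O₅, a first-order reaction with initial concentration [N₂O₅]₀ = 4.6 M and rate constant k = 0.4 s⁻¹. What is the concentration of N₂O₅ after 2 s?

2.067 M

Step 1: For a first-order reaction: [N₂O₅] = [N₂O₅]₀ × e^(-kt)
Step 2: [N₂O₅] = 4.6 × e^(-0.4 × 2)
Step 3: [N₂O₅] = 4.6 × e^(-0.8)
Step 4: [N₂O₅] = 4.6 × 0.449329 = 2.067 M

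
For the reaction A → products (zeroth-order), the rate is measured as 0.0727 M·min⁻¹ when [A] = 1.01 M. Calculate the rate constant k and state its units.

0.0727 M·min⁻¹

Step 1: For a zeroth-order reaction, rate = k (independent of concentration).
Step 2: k = rate = 0.0727 M·min⁻¹.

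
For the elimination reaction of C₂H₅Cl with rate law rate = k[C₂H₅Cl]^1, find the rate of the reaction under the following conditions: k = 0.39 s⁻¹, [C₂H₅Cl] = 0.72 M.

0.2808 M/s

Step 1: Identify the rate law: rate = k[C₂H₅Cl]^1
Step 2: Substitute values: rate = 0.39 × (0.72)^1
Step 3: Calculate: rate = 0.39 × 0.72 = 0.2808 M/s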